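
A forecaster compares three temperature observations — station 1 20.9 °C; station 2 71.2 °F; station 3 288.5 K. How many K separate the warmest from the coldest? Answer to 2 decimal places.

station 2: 71.2 °F = 21.778 °C.
station 3: 288.5 K = 15.350 °C.
Spread: 21.778 − 15.350 = 6.428 °C.

6.43 K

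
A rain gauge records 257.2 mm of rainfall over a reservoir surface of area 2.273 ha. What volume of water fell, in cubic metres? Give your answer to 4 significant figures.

5846 cubic metres

Area: 2.273 ha = 22730 m².
1 mm over 1 m² is 1 L, so volume = 257.2 × 22730 = 5846156 L = 5846 m³.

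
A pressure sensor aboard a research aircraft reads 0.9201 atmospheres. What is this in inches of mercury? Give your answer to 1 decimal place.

27.5 inHg

1 atm = 29.9213 inHg, so 0.9201 × 29.9213 = 27.5 inHg.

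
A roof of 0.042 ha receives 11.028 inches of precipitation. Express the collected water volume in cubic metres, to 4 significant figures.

Depth: 11.028 in × 25.4 = 280.1112 mm.
Area: 0.042 ha = 420 m².
1 mm over 1 m² is 1 L, so volume = 280.1112 × 420 = 117646.7 L = 117.6 m³.

117.6 cubic metres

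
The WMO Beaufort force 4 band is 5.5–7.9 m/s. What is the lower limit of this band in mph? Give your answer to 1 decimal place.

5.5–7.9 m/s × 2.237 = 12.3–17.7 mph.

12.3 mph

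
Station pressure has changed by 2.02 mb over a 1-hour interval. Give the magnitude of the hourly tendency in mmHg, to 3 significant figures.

2.02 mb / 1 h × 0.750062 mmHg/mb = 1.52 mmHg/h.

1.52 mmHg per hour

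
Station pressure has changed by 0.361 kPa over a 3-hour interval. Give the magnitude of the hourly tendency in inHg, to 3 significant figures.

0.0355 inHg per hour

0.361 kPa / 3 h × 0.2953 inHg/kPa = 0.0355 inHg/h.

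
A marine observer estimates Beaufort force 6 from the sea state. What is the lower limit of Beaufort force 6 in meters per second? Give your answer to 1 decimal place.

10.8 m/s

Beaufort 6 (strong breeze) spans 10.8–13.8 m/s.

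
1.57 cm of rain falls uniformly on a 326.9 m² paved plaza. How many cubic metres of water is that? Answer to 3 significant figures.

Depth: 1.57 cm × 10 = 15.7 mm.
1 mm over 1 m² is 1 L, so volume = 15.7 × 326.9 = 5132.33 L = 5.13 m³.

5.13 cubic metres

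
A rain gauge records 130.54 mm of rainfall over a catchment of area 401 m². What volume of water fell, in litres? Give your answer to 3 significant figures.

52300 litres

1 mm over 1 m² is 1 L, so volume = 130.54 × 401 = 52346.54 L ≈ 52300 L.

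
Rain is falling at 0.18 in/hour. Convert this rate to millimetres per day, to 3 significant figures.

0.18 in/hour × 25.4 mm/in × 24 hour/day = 110 mm/day.

110 mm/day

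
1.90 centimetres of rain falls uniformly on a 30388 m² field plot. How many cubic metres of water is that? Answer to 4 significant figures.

Depth: 1.90 cm × 10 = 19 mm.
1 mm over 1 m² is 1 L, so volume = 19 × 30388 = 577372 L = 577.4 m³.

577.4 cubic metres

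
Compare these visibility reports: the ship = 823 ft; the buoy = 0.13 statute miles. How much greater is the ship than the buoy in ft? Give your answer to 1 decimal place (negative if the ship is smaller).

the buoy: 0.13 SM = 686.400 ft.
Difference: 823.000 − 686.400 = 136.6 ft.

136.6 ft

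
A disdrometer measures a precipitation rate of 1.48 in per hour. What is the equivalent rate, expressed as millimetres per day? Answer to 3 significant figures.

1.48 in/hour × 25.4 mm/in × 24 hour/day = 902 mm/day.

902 mm/day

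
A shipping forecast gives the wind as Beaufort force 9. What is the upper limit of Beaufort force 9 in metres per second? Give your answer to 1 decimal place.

24.4 m/s

Beaufort 9 (strong gale) spans 20.8–24.4 m/s.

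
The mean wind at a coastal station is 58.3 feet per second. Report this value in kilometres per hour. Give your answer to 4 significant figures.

63.97 km/h

1 ft/s = 1.09728 km/h, so 58.3 × 1.09728 = 63.97 km/h.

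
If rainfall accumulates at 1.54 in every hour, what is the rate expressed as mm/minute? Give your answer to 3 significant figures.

0.652 mm/minute

1.54 in/hour × 25.4 mm/in × 0.0166667 hour/minute = 0.652 mm/minute.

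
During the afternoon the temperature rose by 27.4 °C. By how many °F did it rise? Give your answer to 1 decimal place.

49.3 °F

A change of 1 °C equals a change of 1.8 °F: Δ°F = 27.4 × 1.8 = 49.3 °F.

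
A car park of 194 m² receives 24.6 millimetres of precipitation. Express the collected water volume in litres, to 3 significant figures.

1 mm over 1 m² is 1 L, so volume = 24.6 × 194 = 4772.4 L ≈ 4770 L.

4770 litres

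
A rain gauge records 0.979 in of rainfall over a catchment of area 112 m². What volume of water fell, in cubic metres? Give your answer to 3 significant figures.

2.79 cubic metres

Depth: 0.979 in × 25.4 = 24.8666 mm.
1 mm over 1 m² is 1 L, so volume = 24.8666 × 112 = 2785.0592 L = 2.79 m³.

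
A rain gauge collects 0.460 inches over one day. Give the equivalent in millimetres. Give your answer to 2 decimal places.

1 in = 25.4 mm, so 0.460 × 25.4 = 11.68 mm.

11.68 mm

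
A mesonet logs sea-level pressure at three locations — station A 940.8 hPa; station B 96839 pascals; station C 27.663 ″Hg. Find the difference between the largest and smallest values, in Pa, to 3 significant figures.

3160 Pa

station A: 940.8 hPa = 94080.00 Pa.
station C: 27.663 inHg = 93677.68 Pa.
Spread: 96839.00 − 93677.68 = 3160 Pa.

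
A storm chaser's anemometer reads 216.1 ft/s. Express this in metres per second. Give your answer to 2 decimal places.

1 ft/s = 0.3048 m/s, so 216.1 × 0.3048 = 65.87 m/s.

65.87 m/s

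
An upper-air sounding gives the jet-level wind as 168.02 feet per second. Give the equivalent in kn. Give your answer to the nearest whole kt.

1 ft/s = 0.592484 kt, so 168.02 × 0.592484 = 100 kt.

100 kt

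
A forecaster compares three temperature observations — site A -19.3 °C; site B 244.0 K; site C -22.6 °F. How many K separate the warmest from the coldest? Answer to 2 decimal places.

site B: 244.0 K = -29.150 °C.
site C: -22.6 °F = -30.333 °C.
Spread: (-19.300) − (-30.333) = 11.033 °C.

11.03 K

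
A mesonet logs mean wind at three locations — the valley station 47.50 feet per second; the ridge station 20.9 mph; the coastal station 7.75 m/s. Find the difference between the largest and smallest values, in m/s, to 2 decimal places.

6.73 m/s

the valley station: 47.50 ft/s = 14.4780 m/s.
the ridge station: 20.9 mph = 9.3431 m/s.
Spread: 14.4780 − 7.7500 = 6.73 m/s.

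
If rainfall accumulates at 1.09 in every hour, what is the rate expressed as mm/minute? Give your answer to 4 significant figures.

1.09 in/hour × 25.4 mm/in × 0.0166667 hour/minute = 0.4614 mm/minute.

0.4614 mm/minute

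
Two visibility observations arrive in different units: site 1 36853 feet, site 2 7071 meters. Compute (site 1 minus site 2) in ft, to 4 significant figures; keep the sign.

site 2: 7071 m = 23198.82 ft.
Difference: 36853.00 − 23198.82 = 13650 ft.

13650 ft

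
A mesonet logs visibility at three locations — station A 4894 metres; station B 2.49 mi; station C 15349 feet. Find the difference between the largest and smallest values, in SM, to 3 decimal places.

0.551 SM

station A: 4894 m = 3.04099 SM.
station C: 15349 ft = 2.90701 SM.
Spread: 3.04099 − 2.49000 = 0.551 SM.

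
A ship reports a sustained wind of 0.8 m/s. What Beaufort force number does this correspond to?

Beaufort force 1

0.8 m/s lies in the Beaufort 1 band (light air, 0.3–1.5 m/s).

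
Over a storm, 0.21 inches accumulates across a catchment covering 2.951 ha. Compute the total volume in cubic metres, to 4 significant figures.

157.4 cubic metres

Depth: 0.21 in × 25.4 = 5.334 mm.
Area: 2.951 ha = 29510 m².
1 mm over 1 m² is 1 L, so volume = 5.334 × 29510 = 157406.34 L = 157.4 m³.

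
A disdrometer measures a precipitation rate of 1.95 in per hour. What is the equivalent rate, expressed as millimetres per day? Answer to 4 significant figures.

1189 mm/day

1.95 in/hour × 25.4 mm/in × 24 hour/day = 1189 mm/day.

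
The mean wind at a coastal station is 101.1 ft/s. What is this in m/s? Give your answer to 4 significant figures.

1 ft/s = 0.3048 m/s, so 101.1 × 0.3048 = 30.82 m/s.

30.82 m/s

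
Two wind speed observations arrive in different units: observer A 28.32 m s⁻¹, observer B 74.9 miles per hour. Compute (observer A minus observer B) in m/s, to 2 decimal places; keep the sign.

-5.16 m/s

observer B: 74.9 mph = 33.4833 m/s.
Difference: 28.3200 − 33.4833 = -5.16 m/s.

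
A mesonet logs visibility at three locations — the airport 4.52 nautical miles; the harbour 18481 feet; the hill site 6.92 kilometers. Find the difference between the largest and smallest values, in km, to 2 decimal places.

the airport: 4.52 nmi = 8.3710 km.
the harbour: 18481 ft = 5.6330 km.
Spread: 8.3710 − 5.6330 = 2.74 km.

2.74 km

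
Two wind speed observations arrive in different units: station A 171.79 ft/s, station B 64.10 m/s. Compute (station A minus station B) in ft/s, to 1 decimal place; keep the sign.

station B: 64.10 m/s = 210.302 ft/s.
Difference: 171.790 − 210.302 = -38.5 ft/s.

-38.5 ft/s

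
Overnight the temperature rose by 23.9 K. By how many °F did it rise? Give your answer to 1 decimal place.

43.0 °F

For a temperature change the 32° offset cancels: Δ°F = 23.9 × 1.8 = 43.0 °F.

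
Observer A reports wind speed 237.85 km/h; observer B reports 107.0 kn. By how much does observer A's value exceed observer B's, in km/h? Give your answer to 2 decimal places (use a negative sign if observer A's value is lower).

observer B: 107.0 kt = 198.1640 km/h.
Difference: 237.8500 − 198.1640 = 39.69 km/h.

39.69 km/h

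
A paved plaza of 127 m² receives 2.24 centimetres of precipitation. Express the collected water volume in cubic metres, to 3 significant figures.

Depth: 2.24 cm × 10 = 22.4 mm.
1 mm over 1 m² is 1 L, so volume = 22.4 × 127 = 2844.8 L = 2.84 m³.

2.84 cubic metres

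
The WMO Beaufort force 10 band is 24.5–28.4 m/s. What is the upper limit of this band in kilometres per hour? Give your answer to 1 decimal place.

24.5–28.4 m/s × 3.6 = 88.2–102.2 km/h.

102.2 km/h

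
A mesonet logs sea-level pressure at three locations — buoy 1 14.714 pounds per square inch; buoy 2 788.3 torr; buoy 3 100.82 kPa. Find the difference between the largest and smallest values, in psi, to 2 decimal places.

buoy 2: 788.3 mmHg = 15.2432 psi.
buoy 3: 100.82 kPa = 14.6227 psi.
Spread: 15.2432 − 14.6227 = 0.62 psi.

0.62 psi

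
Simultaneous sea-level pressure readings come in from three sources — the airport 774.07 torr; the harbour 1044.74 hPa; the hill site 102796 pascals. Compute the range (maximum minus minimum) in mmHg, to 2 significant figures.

13 mmHg

the harbour: 1044.74 hPa = 783.62 mmHg.
the hill site: 102796 Pa = 771.03 mmHg.
Spread: 783.62 − 771.03 = 13 mmHg.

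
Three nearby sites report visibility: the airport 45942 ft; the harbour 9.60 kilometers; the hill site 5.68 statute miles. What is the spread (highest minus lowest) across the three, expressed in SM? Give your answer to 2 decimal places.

the airport: 45942 ft = 8.7011 SM.
the harbour: 9.60 km = 5.9652 SM.
Spread: 8.7011 − 5.6800 = 3.02 SM.

3.02 SM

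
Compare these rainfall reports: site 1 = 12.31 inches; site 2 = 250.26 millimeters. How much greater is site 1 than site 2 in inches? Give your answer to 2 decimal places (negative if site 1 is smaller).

site 2: 250.26 mm = 9.8528 in.
Difference: 12.3100 − 9.8528 = 2.46 in.

2.46 in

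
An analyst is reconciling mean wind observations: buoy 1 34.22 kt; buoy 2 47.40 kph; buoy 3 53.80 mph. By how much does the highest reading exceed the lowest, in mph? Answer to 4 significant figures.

buoy 1: 34.22 kt = 39.3797 mph.
buoy 2: 47.40 km/h = 29.4530 mph.
Spread: 53.8000 − 29.4530 = 24.35 mph.

24.35 mph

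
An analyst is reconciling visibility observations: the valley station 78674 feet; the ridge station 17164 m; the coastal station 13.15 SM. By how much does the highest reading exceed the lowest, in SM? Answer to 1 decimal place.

4.2 SM

the valley station: 78674 ft = 14.900 SM.
the ridge station: 17164 m = 10.665 SM.
Spread: 14.900 − 10.665 = 4.2 SM.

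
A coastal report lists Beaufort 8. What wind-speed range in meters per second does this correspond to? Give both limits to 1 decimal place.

Beaufort 8 (gale) spans 17.2–20.7 m/s.

17.2 to 20.7 m/s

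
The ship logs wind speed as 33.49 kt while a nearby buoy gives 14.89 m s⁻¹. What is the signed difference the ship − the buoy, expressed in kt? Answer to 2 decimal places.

4.55 kt

the buoy: 14.89 m/s = 28.9438 kt.
Difference: 33.4900 − 28.9438 = 4.55 kt.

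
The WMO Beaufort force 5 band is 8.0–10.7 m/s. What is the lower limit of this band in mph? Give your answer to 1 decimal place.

8.0–10.7 m/s × 2.237 = 17.9–23.9 mph.

17.9 mph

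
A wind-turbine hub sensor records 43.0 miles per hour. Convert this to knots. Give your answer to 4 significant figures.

37.37 kt

1 mph = 0.868976 kt, so 43.0 × 0.868976 = 37.37 kt.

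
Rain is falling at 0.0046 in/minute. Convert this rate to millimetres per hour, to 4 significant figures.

0.0046 in/minute × 25.4 mm/in × 60 minute/hour = 7.010 mm/hour.

7.010 mm/hour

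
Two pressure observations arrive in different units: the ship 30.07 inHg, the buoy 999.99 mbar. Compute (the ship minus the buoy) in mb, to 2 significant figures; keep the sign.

18 mb

the ship: 30.07 inHg = 1018.29 mb.
Difference: 1018.29 − 999.99 = 18 mb.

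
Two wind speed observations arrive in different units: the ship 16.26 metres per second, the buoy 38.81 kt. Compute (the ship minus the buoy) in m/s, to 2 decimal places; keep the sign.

-3.71 m/s

the buoy: 38.81 kt = 19.9656 m/s.
Difference: 16.2600 − 19.9656 = -3.71 m/s.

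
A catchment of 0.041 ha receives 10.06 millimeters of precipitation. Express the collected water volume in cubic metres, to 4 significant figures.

4.125 cubic metres

Area: 0.041 ha = 410 m².
1 mm over 1 m² is 1 L, so volume = 10.06 × 410 = 4124.6 L = 4.125 m³.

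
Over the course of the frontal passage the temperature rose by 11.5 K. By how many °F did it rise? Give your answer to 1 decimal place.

For a temperature change the 32° offset cancels: Δ°F = 11.5 × 1.8 = 20.7 °F.

20.7 °F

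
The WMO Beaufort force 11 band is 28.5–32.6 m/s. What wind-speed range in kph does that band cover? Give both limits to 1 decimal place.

102.6 to 117.4 km/h

28.5–32.6 m/s × 3.6 = 102.6–117.4 km/h.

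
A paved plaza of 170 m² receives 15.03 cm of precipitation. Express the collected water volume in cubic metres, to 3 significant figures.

Depth: 15.03 cm × 10 = 150.3 mm.
1 mm over 1 m² is 1 L, so volume = 150.3 × 170 = 25551 L = 25.6 m³.

25.6 cubic metres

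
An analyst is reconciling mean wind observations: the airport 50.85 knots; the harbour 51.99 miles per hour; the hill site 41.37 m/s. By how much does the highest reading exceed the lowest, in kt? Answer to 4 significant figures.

35.24 kt

the harbour: 51.99 mph = 45.1781 kt.
the hill site: 41.37 m/s = 80.4168 kt.
Spread: 80.4168 − 45.1781 = 35.24 kt.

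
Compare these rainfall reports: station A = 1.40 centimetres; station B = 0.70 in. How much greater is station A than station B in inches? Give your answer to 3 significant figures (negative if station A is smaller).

-0.149 in

station A: 1.40 cm = 0.55118 in.
Difference: 0.55118 − 0.70000 = -0.149 in.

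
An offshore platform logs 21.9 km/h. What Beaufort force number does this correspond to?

21.9 km/h = 6.1 m/s, which is Beaufort 4 (moderate breeze, 5.5–7.9 m/s).

Beaufort force 4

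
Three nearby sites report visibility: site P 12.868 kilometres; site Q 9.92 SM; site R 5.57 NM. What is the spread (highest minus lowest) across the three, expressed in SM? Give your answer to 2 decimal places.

3.51 SM

site P: 12.868 km = 7.9958 SM.
site R: 5.57 nmi = 6.4098 SM.
Spread: 9.9200 − 6.4098 = 3.51 SM.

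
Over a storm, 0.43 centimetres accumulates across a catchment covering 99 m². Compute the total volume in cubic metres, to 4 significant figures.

0.4257 cubic metres

Depth: 0.43 cm × 10 = 4.3 mm.
1 mm over 1 m² is 1 L, so volume = 4.3 × 99 = 425.7 L = 0.4257 m³.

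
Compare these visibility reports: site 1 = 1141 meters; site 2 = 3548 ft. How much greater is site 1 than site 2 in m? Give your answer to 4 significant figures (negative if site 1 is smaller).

site 2: 3548 ft = 1081.4304 m.
Difference: 1141.0000 − 1081.4304 = 59.57 m.

59.57 m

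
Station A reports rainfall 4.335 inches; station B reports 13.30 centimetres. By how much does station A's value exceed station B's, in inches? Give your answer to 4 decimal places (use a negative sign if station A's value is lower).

-0.9012 in

station B: 13.30 cm = 5.236220 in.
Difference: 4.335000 − 5.236220 = -0.9012 in.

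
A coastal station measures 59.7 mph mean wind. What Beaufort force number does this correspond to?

Beaufort force 10

59.7 mph = 26.7 m/s, which is Beaufort 10 (storm, 24.5–28.4 m/s).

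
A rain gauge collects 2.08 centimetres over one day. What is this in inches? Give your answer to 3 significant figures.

1 cm = 0.393701 in, so 2.08 × 0.393701 = 0.819 in.

0.819 in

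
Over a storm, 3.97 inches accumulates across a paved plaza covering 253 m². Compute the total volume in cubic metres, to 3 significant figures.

25.5 cubic metres

Depth: 3.97 in × 25.4 = 100.838 mm.
1 mm over 1 m² is 1 L, so volume = 100.838 × 253 = 25512.014 L = 25.5 m³.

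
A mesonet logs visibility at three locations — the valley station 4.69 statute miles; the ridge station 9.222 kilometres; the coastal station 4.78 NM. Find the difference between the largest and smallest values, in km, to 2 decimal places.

the valley station: 4.69 SM = 7.5478 km.
the coastal station: 4.78 nmi = 8.8526 km.
Spread: 9.2220 − 7.5478 = 1.67 km.

1.67 km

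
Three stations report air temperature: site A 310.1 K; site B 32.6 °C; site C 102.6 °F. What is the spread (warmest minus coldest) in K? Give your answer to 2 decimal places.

6.62 K

site A: 310.1 K = 36.950 °C.
site C: 102.6 °F = 39.222 °C.
Spread: 39.222 − 32.600 = 6.622 °C.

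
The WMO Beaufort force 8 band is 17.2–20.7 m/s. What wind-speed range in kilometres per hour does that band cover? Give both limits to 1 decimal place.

17.2–20.7 m/s × 3.6 = 61.9–74.5 km/h.

61.9 to 74.5 km/h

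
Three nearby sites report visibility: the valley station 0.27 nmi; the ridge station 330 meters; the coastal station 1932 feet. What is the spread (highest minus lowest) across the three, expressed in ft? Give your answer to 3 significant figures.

849 ft

the valley station: 0.27 nmi = 1640.55 ft.
the ridge station: 330 m = 1082.68 ft.
Spread: 1932.00 − 1082.68 = 849 ft.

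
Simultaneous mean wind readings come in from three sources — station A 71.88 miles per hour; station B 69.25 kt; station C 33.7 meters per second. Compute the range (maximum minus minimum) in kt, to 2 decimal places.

station A: 71.88 mph = 62.4620 kt.
station C: 33.7 m/s = 65.5076 kt.
Spread: 69.2500 − 62.4620 = 6.79 kt.

6.79 kt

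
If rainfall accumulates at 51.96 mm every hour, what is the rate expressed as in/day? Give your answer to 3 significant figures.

51.96 mm/hour × 0.0393701 in/mm × 24 hour/day = 49.1 in/day.

49.1 in/day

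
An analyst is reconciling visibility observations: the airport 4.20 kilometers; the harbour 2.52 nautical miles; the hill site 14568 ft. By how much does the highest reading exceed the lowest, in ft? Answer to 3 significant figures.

1530 ft

the airport: 4.20 km = 13779.53 ft.
the harbour: 2.52 nmi = 15311.81 ft.
Spread: 15311.81 − 13779.53 = 1530 ft.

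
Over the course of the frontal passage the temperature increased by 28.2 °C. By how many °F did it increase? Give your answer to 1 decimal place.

50.8 °F

Converting a difference, only the 9/5 scale factor applies: Δ°F = 28.2 × 1.8 = 50.8 °F.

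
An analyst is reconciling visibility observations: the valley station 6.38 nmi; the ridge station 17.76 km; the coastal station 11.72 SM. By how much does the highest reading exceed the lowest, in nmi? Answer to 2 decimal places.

the ridge station: 17.76 km = 9.5896 nmi.
the coastal station: 11.72 SM = 10.1844 nmi.
Spread: 10.1844 − 6.3800 = 3.80 nmi.

3.80 nmi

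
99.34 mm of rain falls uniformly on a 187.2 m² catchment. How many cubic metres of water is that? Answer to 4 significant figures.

1 mm over 1 m² is 1 L, so volume = 99.34 × 187.2 = 18596.448 L = 18.60 m³.

18.60 cubic metres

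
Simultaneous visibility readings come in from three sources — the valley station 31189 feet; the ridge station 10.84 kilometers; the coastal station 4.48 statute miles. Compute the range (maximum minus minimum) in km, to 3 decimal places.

the valley station: 31189 ft = 9.50641 km.
the coastal station: 4.48 SM = 7.20986 km.
Spread: 10.84000 − 7.20986 = 3.630 km.

3.630 km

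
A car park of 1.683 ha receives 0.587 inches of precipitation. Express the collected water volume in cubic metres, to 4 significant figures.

Depth: 0.587 in × 25.4 = 14.9098 mm.
Area: 1.683 ha = 16830 m².
1 mm over 1 m² is 1 L, so volume = 14.9098 × 16830 = 250931.93 L = 250.9 m³.

250.9 cubic metres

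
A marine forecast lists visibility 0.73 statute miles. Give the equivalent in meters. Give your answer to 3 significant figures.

1170 m

1 SM = 1609.34 m, so 0.73 × 1609.34 = 1170 m.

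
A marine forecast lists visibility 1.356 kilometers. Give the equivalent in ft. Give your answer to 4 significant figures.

4449 ft

1 km = 3280.84 ft, so 1.356 × 3280.84 = 4449 ft.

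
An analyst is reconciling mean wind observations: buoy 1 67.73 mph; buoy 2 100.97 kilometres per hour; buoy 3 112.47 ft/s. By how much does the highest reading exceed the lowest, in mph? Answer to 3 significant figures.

13.9 mph

buoy 2: 100.97 km/h = 62.740 mph.
buoy 3: 112.47 ft/s = 76.684 mph.
Spread: 76.684 − 62.740 = 13.9 mph.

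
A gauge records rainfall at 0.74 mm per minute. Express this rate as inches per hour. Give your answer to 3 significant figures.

1.75 in/hour

0.74 mm/minute × 0.0393701 in/mm × 60 minute/hour = 1.75 in/hour.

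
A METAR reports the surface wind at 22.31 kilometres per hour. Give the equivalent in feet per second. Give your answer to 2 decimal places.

1 km/h = 0.911344 ft/s, so 22.31 × 0.911344 = 20.33 ft/s.

20.33 ft/s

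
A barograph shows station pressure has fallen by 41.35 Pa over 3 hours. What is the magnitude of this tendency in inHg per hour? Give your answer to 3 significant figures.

41.35 Pa / 3 h × 0.0002953 inHg/Pa = 0.00407 inHg/h.

0.00407 inHg per hour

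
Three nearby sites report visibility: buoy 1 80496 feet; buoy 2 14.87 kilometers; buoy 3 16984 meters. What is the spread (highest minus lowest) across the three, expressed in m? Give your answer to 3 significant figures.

buoy 1: 80496 ft = 24535.18 m.
buoy 2: 14.87 km = 14870.00 m.
Spread: 24535.18 − 14870.00 = 9670 m.

9670 m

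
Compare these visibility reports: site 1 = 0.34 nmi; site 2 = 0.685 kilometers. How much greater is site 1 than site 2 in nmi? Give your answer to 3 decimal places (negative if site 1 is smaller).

-0.030 nmi

site 2: 0.685 km = 0.36987 nmi.
Difference: 0.34000 − 0.36987 = -0.030 nmi.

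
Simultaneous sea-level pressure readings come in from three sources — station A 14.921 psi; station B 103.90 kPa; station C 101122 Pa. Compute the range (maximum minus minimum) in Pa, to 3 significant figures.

station A: 14.921 psi = 102876.67 Pa.
station B: 103.90 kPa = 103900.00 Pa.
Spread: 103900.00 − 101122.00 = 2780 Pa.

2780 Pa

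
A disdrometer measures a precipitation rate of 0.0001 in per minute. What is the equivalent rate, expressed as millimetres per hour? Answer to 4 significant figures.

0.0001 in/minute × 25.4 mm/in × 60 minute/hour = 0.1524 mm/hour.

0.1524 mm/hour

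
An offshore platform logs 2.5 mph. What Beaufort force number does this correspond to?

2.5 mph = 1.1 m/s, which is Beaufort 1 (light air, 0.3–1.5 m/s).

Beaufort force 1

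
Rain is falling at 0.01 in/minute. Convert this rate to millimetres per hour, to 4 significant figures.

0.01 in/minute × 25.4 mm/in × 60 minute/hour = 15.24 mm/hour.

15.24 mm/hour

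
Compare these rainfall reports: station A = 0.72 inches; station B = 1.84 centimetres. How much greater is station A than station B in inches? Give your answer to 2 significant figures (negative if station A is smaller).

station B: 1.84 cm = 0.724409 in.
Difference: 0.720000 − 0.724409 = -0.0044 in.

-0.0044 in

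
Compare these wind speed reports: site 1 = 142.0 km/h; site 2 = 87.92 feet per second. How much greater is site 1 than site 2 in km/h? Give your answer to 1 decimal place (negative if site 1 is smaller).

site 2: 87.92 ft/s = 96.473 km/h.
Difference: 142.000 − 96.473 = 45.5 km/h.

45.5 km/h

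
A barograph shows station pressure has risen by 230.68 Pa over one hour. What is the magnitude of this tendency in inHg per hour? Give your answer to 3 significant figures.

230.68 Pa / 1 h × 0.0002953 inHg/Pa = 0.0681 inHg/h.

0.0681 inHg per hour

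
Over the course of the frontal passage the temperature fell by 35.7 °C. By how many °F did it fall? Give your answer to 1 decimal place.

64.3 °F

Converting a difference, only the 9/5 scale factor applies: Δ°F = 35.7 × 1.8 = 64.3 °F.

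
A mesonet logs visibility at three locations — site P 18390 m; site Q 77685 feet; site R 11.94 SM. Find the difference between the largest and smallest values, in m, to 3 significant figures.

5290 m

site Q: 77685 ft = 23678.39 m.
site R: 11.94 SM = 19215.57 m.
Spread: 23678.39 − 18390.00 = 5290 m.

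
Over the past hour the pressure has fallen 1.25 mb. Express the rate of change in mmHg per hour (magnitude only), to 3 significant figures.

1.25 mb / 1 h × 0.750062 mmHg/mb = 0.938 mmHg/h.

0.938 mmHg per hour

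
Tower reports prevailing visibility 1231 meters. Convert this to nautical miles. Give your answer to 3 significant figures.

1 m = 0.000539957 nmi, so 1231 × 0.000539957 = 0.665 nmi.

0.665 nmi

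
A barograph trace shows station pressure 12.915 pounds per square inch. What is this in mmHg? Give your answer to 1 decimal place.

1 psi = 51.7149 mmHg, so 12.915 × 51.7149 = 667.9 mmHg.

667.9 mmHg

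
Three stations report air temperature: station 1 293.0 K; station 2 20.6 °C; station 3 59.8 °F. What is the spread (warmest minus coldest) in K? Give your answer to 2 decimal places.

5.16 K

station 1: 293.0 K = 19.850 °C.
station 3: 59.8 °F = 15.444 °C.
Spread: 20.600 − 15.444 = 5.156 °C.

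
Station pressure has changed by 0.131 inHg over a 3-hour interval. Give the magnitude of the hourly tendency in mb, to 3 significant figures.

1.48 mb per hour

0.131 inHg / 3 h × 33.8639 mb/inHg = 1.48 mb/h.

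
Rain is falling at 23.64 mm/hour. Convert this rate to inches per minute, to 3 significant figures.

0.0155 in/minute

23.64 mm/hour × 0.0393701 in/mm × 0.0166667 hour/minute = 0.0155 in/minute.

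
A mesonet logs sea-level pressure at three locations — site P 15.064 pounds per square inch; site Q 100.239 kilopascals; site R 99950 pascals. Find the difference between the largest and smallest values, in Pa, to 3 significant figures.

3910 Pa

site P: 15.064 psi = 103862.62 Pa.
site Q: 100.239 kPa = 100239.00 Pa.
Spread: 103862.62 − 99950.00 = 3910 Pa.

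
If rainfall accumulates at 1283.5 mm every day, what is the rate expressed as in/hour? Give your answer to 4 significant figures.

2.105 in/hour

1283.5 mm/day × 0.0393701 in/mm × 0.0416667 day/hour = 2.105 in/hour.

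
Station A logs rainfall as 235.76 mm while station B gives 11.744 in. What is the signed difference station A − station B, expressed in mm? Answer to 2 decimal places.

station B: 11.744 in = 298.2976 mm.
Difference: 235.7600 − 298.2976 = -62.54 mm.

-62.54 mm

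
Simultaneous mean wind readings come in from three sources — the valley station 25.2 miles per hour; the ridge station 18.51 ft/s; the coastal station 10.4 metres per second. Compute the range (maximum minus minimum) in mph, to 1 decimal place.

the ridge station: 18.51 ft/s = 12.620 mph.
the coastal station: 10.4 m/s = 23.264 mph.
Spread: 25.200 − 12.620 = 12.6 mph.

12.6 mph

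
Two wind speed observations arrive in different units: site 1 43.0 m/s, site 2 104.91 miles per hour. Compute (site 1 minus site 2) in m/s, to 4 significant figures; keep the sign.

site 2: 104.91 mph = 46.89897 m/s.
Difference: 43.00000 − 46.89897 = -3.899 m/s.

-3.899 m/s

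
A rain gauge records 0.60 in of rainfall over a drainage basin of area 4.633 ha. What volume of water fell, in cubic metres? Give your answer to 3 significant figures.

Depth: 0.60 in × 25.4 = 15.24 mm.
Area: 4.633 ha = 46330 m².
1 mm over 1 m² is 1 L, so volume = 15.24 × 46330 = 706069.2 L = 706 m³.

706 cubic metres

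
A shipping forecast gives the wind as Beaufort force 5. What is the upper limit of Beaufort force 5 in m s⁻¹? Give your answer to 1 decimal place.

10.7 m/s

Beaufort 5 (fresh breeze) spans 8.0–10.7 m/s.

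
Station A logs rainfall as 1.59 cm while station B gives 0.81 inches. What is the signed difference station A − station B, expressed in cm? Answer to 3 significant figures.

-0.467 cm

station B: 0.81 in = 2.05740 cm.
Difference: 1.59000 − 2.05740 = -0.467 cm.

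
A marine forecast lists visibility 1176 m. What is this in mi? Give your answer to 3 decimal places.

1 m = 0.000621371 SM, so 1176 × 0.000621371 = 0.731 SM.

0.731 SM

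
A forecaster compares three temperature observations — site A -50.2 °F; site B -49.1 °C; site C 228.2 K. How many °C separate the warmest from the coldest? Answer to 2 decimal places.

4.15 °C

site A: -50.2 °F = -45.667 °C.
site C: 228.2 K = -44.950 °C.
Spread: (-44.950) − (-49.100) = 4.150 °C.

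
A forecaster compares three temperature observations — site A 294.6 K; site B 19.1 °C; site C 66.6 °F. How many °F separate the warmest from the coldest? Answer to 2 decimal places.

site A: 294.6 K = 21.450 °C.
site C: 66.6 °F = 19.222 °C.
Spread: 21.450 − 19.100 = 2.350 °C = 4.23 °F.

4.23 °F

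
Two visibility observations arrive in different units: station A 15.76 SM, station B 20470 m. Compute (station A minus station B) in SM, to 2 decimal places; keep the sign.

station B: 20470 m = 12.7195 SM.
Difference: 15.7600 − 12.7195 = 3.04 SM.

3.04 SM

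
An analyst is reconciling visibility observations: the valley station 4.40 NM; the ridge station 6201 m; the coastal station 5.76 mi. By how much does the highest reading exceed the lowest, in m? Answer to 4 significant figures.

3069 m

the valley station: 4.40 nmi = 8148.80 m.
the coastal station: 5.76 SM = 9269.82 m.
Spread: 9269.82 − 6201.00 = 3069 m.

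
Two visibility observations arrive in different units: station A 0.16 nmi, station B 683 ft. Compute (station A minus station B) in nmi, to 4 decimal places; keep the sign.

0.0476 nmi

station B: 683 ft = 0.112407 nmi.
Difference: 0.160000 − 0.112407 = 0.0476 nmi.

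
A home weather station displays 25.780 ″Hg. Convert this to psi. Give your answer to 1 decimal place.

12.7 psi

1 inHg = 0.491154 psi, so 25.780 × 0.491154 = 12.7 psi.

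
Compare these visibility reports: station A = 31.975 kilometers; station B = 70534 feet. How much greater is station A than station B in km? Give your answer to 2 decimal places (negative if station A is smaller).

station B: 70534 ft = 21.4988 km.
Difference: 31.9750 − 21.4988 = 10.48 km.

10.48 km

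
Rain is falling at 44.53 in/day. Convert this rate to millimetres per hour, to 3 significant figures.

47.1 mm/hour

44.53 in/day × 25.4 mm/in × 0.0416667 day/hour = 47.1 mm/hour.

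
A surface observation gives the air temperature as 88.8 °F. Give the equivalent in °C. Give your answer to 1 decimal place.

°C = (°F − 32) × 5/9 = (88.8 − 32) / 1.8 = 31.6 °C.

31.6 °C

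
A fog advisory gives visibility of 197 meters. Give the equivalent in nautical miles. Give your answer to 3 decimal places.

0.106 nmi

1 m = 0.000539957 nmi, so 197 × 0.000539957 = 0.106 nmi.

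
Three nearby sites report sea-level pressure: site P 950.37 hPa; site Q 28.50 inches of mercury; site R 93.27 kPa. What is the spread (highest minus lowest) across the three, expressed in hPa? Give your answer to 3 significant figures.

32.4 hPa

site Q: 28.50 inHg = 965.121 hPa.
site R: 93.27 kPa = 932.700 hPa.
Spread: 965.121 − 932.700 = 32.4 hPa.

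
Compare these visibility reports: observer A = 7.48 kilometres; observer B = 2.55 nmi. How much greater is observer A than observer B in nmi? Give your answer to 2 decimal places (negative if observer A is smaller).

observer A: 7.48 km = 4.0389 nmi.
Difference: 4.0389 − 2.5500 = 1.49 nmi.

1.49 nmi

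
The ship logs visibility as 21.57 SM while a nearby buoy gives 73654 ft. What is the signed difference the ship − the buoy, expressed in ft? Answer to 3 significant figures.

the ship: 21.57 SM = 113889.60 ft.
Difference: 113889.60 − 73654.00 = 40200 ft.

40200 ft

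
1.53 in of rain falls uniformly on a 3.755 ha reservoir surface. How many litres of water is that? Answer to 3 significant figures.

1460000 litres

Depth: 1.53 in × 25.4 = 38.862 mm.
Area: 3.755 ha = 37550 m².
1 mm over 1 m² is 1 L, so volume = 38.862 × 37550 = 1459268.1 L ≈ 1460000 L.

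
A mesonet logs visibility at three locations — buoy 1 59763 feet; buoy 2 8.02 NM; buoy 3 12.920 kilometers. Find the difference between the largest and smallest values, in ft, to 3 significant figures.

17400 ft

buoy 2: 8.02 nmi = 48730.45 ft.
buoy 3: 12.920 km = 42388.45 ft.
Spread: 59763.00 − 42388.45 = 17400 ft.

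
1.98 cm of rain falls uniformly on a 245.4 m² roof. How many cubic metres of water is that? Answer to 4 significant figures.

Depth: 1.98 cm × 10 = 19.8 mm.
1 mm over 1 m² is 1 L, so volume = 19.8 × 245.4 = 4858.92 L = 4.859 m³.

4.859 cubic metres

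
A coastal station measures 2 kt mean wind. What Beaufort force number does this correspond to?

2 kt lies in the Beaufort 1 band (light air, 1–3 kt).

Beaufort force 1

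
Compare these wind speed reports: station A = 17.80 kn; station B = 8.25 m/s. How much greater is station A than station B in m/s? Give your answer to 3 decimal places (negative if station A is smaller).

station A: 17.80 kt = 9.15711 m/s.
Difference: 9.15711 − 8.25000 = 0.907 m/s.

0.907 m/s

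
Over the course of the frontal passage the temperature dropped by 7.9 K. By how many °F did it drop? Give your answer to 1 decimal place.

For a temperature change the 32° offset cancels: Δ°F = 7.9 × 1.8 = 14.2 °F.

14.2 °F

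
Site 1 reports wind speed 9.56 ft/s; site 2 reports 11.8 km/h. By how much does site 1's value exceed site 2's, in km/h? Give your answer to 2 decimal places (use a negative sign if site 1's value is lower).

-1.31 km/h

site 1: 9.56 ft/s = 10.4900 km/h.
Difference: 10.4900 − 11.8000 = -1.31 km/h.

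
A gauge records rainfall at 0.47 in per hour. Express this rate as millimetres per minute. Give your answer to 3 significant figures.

0.47 in/hour × 25.4 mm/in × 0.0166667 hour/minute = 0.199 mm/minute.

0.199 mm/minute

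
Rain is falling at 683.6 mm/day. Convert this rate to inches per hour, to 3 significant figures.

683.6 mm/day × 0.0393701 in/mm × 0.0416667 day/hour = 1.12 in/hour.

1.12 in/hour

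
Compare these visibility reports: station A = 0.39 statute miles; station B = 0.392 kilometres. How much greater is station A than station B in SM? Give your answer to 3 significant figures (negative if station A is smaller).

0.146 SM

station B: 0.392 km = 0.24358 SM.
Difference: 0.39000 − 0.24358 = 0.146 SM.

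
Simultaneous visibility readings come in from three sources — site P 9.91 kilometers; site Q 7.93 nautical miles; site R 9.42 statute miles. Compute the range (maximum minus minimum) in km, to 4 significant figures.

5.250 km

site Q: 7.93 nmi = 14.68636 km.
site R: 9.42 SM = 15.16002 km.
Spread: 15.16002 − 9.91000 = 5.250 km.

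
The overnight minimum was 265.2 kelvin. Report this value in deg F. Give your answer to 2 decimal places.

17.69 °F

First to °C: -7.95 °C.
Then to °F: 17.69 °F.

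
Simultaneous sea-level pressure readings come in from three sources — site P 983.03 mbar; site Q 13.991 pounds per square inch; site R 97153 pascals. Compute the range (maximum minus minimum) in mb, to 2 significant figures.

18 mb

site Q: 13.991 psi = 964.65 mb.
site R: 97153 Pa = 971.53 mb.
Spread: 983.03 − 964.65 = 18 mb.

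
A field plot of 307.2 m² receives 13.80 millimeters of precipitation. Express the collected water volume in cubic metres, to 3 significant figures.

1 mm over 1 m² is 1 L, so volume = 13.8 × 307.2 = 4239.36 L = 4.24 m³.

4.24 cubic metres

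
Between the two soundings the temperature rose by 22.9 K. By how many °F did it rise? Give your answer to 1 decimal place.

41.2 °F

For a temperature change the 32° offset cancels: Δ°F = 22.9 × 1.8 = 41.2 °F.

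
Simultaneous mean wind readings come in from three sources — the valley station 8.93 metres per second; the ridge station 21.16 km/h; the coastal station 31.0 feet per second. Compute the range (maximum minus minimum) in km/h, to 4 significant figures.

12.86 km/h

the valley station: 8.93 m/s = 32.1480 km/h.
the coastal station: 31.0 ft/s = 34.0157 km/h.
Spread: 34.0157 − 21.1600 = 12.86 km/h.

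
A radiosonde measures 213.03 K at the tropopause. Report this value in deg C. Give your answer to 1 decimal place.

-60.1 °C

°C = 213.03 − 273.15 = -60.1 °C.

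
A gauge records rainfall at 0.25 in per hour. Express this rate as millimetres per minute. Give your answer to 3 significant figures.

0.106 mm/minute

0.25 in/hour × 25.4 mm/in × 0.0166667 hour/minute = 0.106 mm/minute.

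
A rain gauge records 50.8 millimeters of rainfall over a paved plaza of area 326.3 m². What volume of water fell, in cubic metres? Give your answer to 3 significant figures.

1 mm over 1 m² is 1 L, so volume = 50.8 × 326.3 = 16576.04 L = 16.6 m³.

16.6 cubic metres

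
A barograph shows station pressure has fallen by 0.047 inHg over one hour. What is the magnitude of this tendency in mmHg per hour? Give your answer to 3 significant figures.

1.19 mmHg per hour

0.047 inHg / 1 h × 25.4 mmHg/inHg = 1.19 mmHg/h.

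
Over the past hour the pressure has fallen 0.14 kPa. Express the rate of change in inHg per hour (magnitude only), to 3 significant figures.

0.0413 inHg per hour

0.14 kPa / 1 h × 0.2953 inHg/kPa = 0.0413 inHg/h.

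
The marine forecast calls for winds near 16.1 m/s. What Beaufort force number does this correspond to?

16.1 m/s lies in the Beaufort 7 band (near gale, 13.9–17.1 m/s).

Beaufort force 7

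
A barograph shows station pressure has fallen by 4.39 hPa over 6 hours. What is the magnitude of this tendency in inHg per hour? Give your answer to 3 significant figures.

4.39 hPa / 6 h × 0.02953 inHg/hPa = 0.0216 inHg/h.

0.0216 inHg per hour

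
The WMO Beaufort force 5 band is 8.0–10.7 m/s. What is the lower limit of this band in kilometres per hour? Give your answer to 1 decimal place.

28.8 km/h

8.0–10.7 m/s × 3.6 = 28.8–38.5 km/h.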